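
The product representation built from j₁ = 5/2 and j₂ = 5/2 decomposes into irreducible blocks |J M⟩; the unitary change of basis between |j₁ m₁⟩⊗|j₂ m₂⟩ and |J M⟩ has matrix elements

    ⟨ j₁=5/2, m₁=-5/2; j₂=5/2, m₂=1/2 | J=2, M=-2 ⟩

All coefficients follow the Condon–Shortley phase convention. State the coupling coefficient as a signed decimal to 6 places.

−√(5/28) = -0.422577

triangle: 3!·2!·2!/8! = 24/40320
(j±m)!: 0!·5!·3!·2!·0!·4! = 34560
prefactor² = (2J+1)·Δ·N² = 720/7
  k=3: −1/(3!·0!·2!·0!·0!·2!) = -1/24
Σ = -1/24  ⇒  CG² = 720/7·(-1/24)² = 5/28
CG = −√(5/28) = -0.422577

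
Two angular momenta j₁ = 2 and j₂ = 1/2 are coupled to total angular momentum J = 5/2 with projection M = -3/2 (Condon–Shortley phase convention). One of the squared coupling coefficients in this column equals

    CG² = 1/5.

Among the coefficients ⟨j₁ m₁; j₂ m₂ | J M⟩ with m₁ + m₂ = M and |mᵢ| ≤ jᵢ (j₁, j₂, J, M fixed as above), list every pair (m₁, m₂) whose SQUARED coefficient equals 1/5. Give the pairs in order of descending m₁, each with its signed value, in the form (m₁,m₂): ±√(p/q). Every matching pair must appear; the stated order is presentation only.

Admissible pairs with m₁+m₂ = M = -3/2: (-2,1/2), (-1,-1/2)
  (m₁,m₂)=(-1,-1/2): CG² = 4/5, CG = +√(4/5)
  (m₁,m₂)=(-2,1/2): CG² = 1/5, CG = +√(1/5)   ← matches the target
Pairs with CG² = 1/5: (-2,1/2): +√(1/5)

(-2,1/2): +√(1/5)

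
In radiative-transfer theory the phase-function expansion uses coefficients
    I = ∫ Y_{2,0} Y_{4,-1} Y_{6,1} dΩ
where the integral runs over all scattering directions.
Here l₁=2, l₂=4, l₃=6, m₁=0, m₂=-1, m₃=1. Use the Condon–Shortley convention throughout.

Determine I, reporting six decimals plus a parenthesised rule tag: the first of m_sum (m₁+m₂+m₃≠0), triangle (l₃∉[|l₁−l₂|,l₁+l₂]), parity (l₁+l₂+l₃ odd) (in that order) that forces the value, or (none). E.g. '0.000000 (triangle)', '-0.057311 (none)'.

-0.230476 (none)

Checks pass: Σm=0; 12 even; l₃=6∈[2,6].
(2·2+1)(2·4+1)(2·6+1) = 585
Δ: 0! 4! 8! / 13! → 1/6435
sum: t=0:+1/2304 = 1/2304
3j²(2 4 6; 0 0 0) = Δ·Π!·Σ² = 5/143  (sign +1)
sum: t=0:+1/2880 = 1/2880
3j²(2 4 6; 0 -1 1) = Δ·Π!·Σ² = 14/429  (sign -1)
combine: 4πI² = 585·5/143·14/429 = 1050/1573
take √, sign -1: I = -0.23047581
No selection rule forces the value: the integral is nonzero (none).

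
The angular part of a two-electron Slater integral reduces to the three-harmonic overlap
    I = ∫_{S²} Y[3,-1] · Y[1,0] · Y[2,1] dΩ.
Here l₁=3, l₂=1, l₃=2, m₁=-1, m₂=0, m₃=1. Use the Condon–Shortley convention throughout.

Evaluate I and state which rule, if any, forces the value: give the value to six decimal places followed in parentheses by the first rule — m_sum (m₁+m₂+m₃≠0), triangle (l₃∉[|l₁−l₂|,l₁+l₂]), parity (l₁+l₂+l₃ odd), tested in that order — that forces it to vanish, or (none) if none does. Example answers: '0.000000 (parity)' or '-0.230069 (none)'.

-0.233597 (none)

Rules hold: Σm=0, L=6 even, 2≤2≤4.
N = 7·3·5 = 105
Δ = 2!·4!·0!/7! = 1/105
Racah Σ t=1..1: t=1:−1/4 = -1/4
⇒ 3j(3 1 2; 0 0 0)² = 3/35, sgn -1
Racah Σ t=1..1: t=1:−1/6 = -1/6
⇒ 3j(3 1 2; -1 0 1)² = 8/105, sgn +1
4πI² = N·(3j₀)²·(3jₘ)² = 24/35
I = -1·√(0.685714/4π) = -0.23359668
No selection rule forces the value: the integral is nonzero (none).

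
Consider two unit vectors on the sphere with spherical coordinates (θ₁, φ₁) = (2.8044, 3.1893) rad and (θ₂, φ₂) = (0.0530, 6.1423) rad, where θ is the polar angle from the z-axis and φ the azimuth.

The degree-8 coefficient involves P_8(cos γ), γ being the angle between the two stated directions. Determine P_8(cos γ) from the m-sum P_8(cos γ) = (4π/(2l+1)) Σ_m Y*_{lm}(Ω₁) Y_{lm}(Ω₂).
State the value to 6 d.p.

Addition theorem: P_8(cos γ) = (4π/17) Σ_m Y*_{lm}(Ω₁) Y_{lm}(Ω₂), m = −8…8:
  [-8]  conj(Y_{8,-8})(Ω₁) = 0.00007 + 0.00003j ; Y_{8,-8}(Ω₂) = 0.00000 + 0.00000j ; Δ = 0.00000 + 0.00000j
  [-7]  conj(Y_{8,-7})(Ω₁) = 0.00080 + 0.00028j ; Y_{8,-7}(Ω₂) = 0.00000 + 0.00000j ; Δ = 0.00000 + 0.00000j
  [-6]  conj(Y_{8,-6})(Ω₁) = 0.00585 + 0.00172j ; Y_{8,-6}(Ω₂) = 0.00000 + 0.00000j ; Δ = 0.00000 + 0.00000j
  [-5]  conj(Y_{8,-5})(Ω₁) = 0.03061 + 0.00744j ; Y_{8,-5}(Ω₂) = 0.00000 + 0.00000j ; Δ = 0.00000 + 0.00000j
  [-4]  conj(Y_{8,-4})(Ω₁) = 0.11697 + 0.02260j ; Y_{8,-4}(Ω₂) = 0.00009 + 0.00006j ; Δ = 0.00001 + 0.00001j
  [-3]  conj(Y_{8,-3})(Ω₁) = 0.31835 + 0.04588j ; Y_{8,-3}(Ω₂) = 0.00187 + 0.00084j ; Δ = 0.00056 + 0.00035j
  [-2]  conj(Y_{8,-2})(Ω₁) = 0.56142 + 0.05373j ; Y_{8,-2}(Ω₂) = 0.02740 + 0.00793j ; Δ = 0.01495 + 0.00592j
  [-1]  conj(Y_{8,-1})(Ω₁) = 0.45628 + 0.02178j ; Y_{8,-1}(Ω₂) = 0.25251 + 0.03581j ; Δ = 0.11444 + 0.02184j
  [+0]  conj(Y_{8,0})(Ω₁) = -0.24898 + 0.00000j ; Y_{8,0}(Ω₂) = 1.10503 + 0.00000j ; Δ = -0.27513 + 0.00000j
  [+1]  conj(Y_{8,1})(Ω₁) = -0.45628 + 0.02178j ; Y_{8,1}(Ω₂) = -0.25251 + 0.03581j ; Δ = 0.11444 - 0.02184j
  [+2]  conj(Y_{8,2})(Ω₁) = 0.56142 - 0.05373j ; Y_{8,2}(Ω₂) = 0.02740 - 0.00793j ; Δ = 0.01495 - 0.00592j
  [+3]  conj(Y_{8,3})(Ω₁) = -0.31835 + 0.04588j ; Y_{8,3}(Ω₂) = -0.00187 + 0.00084j ; Δ = 0.00056 - 0.00035j
  [+4]  conj(Y_{8,4})(Ω₁) = 0.11697 - 0.02260j ; Y_{8,4}(Ω₂) = 0.00009 - 0.00006j ; Δ = 0.00001 - 0.00001j
  [+5]  conj(Y_{8,5})(Ω₁) = -0.03061 + 0.00744j ; Y_{8,5}(Ω₂) = -0.00000 + 0.00000j ; Δ = 0.00000 - 0.00000j
  [+6]  conj(Y_{8,6})(Ω₁) = 0.00585 - 0.00172j ; Y_{8,6}(Ω₂) = 0.00000 - 0.00000j ; Δ = 0.00000 - 0.00000j
  [+7]  conj(Y_{8,7})(Ω₁) = -0.00080 + 0.00028j ; Y_{8,7}(Ω₂) = -0.00000 + 0.00000j ; Δ = 0.00000 - 0.00000j
  [+8]  conj(Y_{8,8})(Ω₁) = 0.00007 - 0.00003j ; Y_{8,8}(Ω₂) = 0.00000 - 0.00000j ; Δ = 0.00000 - 0.00000j
Σ over m = -0.01522 + 0.00000j; ×(4π/17) → -0.01125 + 0.00000j. Real part: -0.011248

-0.011248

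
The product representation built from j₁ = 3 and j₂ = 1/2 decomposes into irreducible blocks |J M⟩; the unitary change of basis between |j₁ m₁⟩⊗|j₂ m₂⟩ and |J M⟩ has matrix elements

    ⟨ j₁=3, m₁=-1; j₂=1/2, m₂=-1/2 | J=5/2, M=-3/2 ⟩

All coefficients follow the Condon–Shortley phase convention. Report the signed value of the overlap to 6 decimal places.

√[6·1!5!0!/7! · 2!4!0!1!1!4!] = √(1152/7)
  +(−1)^0/∏(0,1,4,0,1,0)! = 1/24  (running 1/24)
⟨..|..⟩ = √(1152/7)·(1/24) = +0.534522

+0.534522  (= +√(2/7))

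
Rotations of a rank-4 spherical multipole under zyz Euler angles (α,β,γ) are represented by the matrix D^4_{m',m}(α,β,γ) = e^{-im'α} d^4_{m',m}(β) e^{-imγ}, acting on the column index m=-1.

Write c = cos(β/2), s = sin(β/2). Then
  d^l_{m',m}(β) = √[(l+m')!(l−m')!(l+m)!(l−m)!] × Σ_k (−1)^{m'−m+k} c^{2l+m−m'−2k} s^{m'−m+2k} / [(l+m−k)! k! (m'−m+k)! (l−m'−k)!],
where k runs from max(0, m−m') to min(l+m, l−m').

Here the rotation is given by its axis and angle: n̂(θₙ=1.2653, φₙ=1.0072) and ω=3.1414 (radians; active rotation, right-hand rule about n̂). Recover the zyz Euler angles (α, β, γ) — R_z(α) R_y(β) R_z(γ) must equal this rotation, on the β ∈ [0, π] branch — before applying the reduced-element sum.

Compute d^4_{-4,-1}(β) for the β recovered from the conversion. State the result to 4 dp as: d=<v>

Axis–angle → zyz. n̂ = (sinθₙcosφₙ, sinθₙsinφₙ, cosθₙ) = (+0.509494, +0.806198, +0.300767), ω = 3.1414.
R = I cosω + sinω [n̂]ₓ + (1−cosω) n̂n̂ᵀ gives
  R = [-0.480832, +0.821448, +0.306633; +0.821564, +0.299911, +0.484857; +0.306322, +0.485053, -0.819079]
β = atan2(√(R₁₃²+R₂₃²), R₃₃) = 2.530600; α = atan2(R₂₃, R₁₃) mod 2π = 1.006880; γ = atan2(R₃₂, −R₃₁) mod 2π = 2.134072
d^4_{-4,-1}(β=2.5306) via the finite sum:
c=cos(2.530600/2)=0.300767, s=sin(2.530600/2)=0.953698; N=√[1·40320·6·120]=5387.986637
k∈{3} keeps every argument non-negative
  k=3: (−1)^0·5387.9866/(720)·0.3008^5·0.9537^3 = +0.015976
d^4_{-4,-1}(2.5306) = +0.015976

d=0.0160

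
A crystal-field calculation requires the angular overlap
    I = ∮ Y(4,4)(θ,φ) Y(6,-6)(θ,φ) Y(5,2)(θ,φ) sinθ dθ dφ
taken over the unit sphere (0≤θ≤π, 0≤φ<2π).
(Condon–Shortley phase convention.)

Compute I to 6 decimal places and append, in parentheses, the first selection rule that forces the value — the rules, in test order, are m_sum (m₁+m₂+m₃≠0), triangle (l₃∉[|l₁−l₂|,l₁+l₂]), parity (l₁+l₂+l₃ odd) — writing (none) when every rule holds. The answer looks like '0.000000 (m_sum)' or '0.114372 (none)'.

l₁+l₂+l₃=15 is odd: 3j(l;000)=0 ⇒ I=0

0.000000 (parity)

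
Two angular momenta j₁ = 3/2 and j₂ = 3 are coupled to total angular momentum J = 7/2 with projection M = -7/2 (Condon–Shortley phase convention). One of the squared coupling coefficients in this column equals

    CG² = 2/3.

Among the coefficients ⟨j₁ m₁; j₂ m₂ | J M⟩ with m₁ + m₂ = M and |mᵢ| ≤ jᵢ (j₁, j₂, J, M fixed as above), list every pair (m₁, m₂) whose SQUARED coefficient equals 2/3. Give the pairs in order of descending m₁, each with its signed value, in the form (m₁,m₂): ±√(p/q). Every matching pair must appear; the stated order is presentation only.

Admissible pairs with m₁+m₂ = M = -7/2: (-3/2,-2), (-1/2,-3)
  (m₁,m₂)=(-1/2,-3): CG² = 2/3, CG = +√(2/3)   ← matches the target
  (m₁,m₂)=(-3/2,-2): CG² = 1/3, CG = −√(1/3)
Pairs with CG² = 2/3: (-1/2,-3): +√(2/3)

(-1/2,-3): +√(2/3)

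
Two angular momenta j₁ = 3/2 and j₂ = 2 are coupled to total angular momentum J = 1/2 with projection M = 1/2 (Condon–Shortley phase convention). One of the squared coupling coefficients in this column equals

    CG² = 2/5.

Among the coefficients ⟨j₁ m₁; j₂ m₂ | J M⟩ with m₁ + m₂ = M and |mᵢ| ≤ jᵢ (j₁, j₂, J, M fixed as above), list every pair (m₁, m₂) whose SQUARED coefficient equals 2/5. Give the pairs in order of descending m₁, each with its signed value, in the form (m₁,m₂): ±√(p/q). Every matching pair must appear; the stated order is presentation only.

Admissible pairs with m₁+m₂ = M = 1/2: (-3/2,2), (-1/2,1), (1/2,0), (3/2,-1)
  (m₁,m₂)=(3/2,-1): CG² = 1/10, CG = +√(1/10)
  (m₁,m₂)=(1/2,0): CG² = 1/5, CG = −√(1/5)
  (m₁,m₂)=(-1/2,1): CG² = 3/10, CG = +√(3/10)
  (m₁,m₂)=(-3/2,2): CG² = 2/5, CG = −√(2/5)   ← matches the target
Pairs with CG² = 2/5: (-3/2,2): −√(2/5)

(-3/2,2): −√(2/5)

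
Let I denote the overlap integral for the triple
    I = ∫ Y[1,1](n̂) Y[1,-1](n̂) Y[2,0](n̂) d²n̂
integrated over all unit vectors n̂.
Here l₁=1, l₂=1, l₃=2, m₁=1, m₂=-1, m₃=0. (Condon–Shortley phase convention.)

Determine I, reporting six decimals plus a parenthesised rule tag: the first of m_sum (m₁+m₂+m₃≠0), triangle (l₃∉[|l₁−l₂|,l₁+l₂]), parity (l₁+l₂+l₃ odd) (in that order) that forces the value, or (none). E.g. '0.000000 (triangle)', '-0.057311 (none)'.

0.126157 (none)

Rules hold: Σm=0, L=4 even, 0≤2≤2.
N = 3·3·5 = 45
Δ = 0!·2!·2!/5! = 1/30
Racah Σ t=0..0: t=0:+1/1 = 1/1
⇒ 3j(1 1 2; 0 0 0)² = 2/15, sgn +1
Racah Σ t=0..0: t=0:+1/4 = 1/4
⇒ 3j(1 1 2; 1 -1 0)² = 1/30, sgn +1
4πI² = N·(3j₀)²·(3jₘ)² = 1/5
I = +1·√(0.2/4π) = 0.12615663
No selection rule forces the value: the integral is nonzero (none).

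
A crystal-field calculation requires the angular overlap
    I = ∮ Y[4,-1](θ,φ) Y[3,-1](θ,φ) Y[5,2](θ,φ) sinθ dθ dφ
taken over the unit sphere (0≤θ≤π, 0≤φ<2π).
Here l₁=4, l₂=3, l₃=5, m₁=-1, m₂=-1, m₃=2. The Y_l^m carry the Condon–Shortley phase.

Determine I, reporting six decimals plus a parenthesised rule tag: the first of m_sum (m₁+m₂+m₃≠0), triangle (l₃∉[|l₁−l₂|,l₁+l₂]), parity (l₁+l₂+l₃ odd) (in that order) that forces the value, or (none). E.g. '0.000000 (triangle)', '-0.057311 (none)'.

Rules hold: Σm=0, L=12 even, 1≤5≤7.
N = 9·7·11 = 693
Δ = 2!·6!·4!/13! = 1/180180
Racah Σ t=0..2: t=0:+1/576 t=1:−1/144 t=2:+1/576 = -1/288
⇒ 3j(4 3 5; 0 0 0)² = 20/1001, sgn +1
Racah Σ t=0..2: t=0:+1/960 t=1:−1/288 t=2:+1/1728 = -1/540
⇒ 3j(4 3 5; -1 -1 2)² = 128/6435, sgn +1
4πI² = N·(3j₀)²·(3jₘ)² = 512/1859
I = +1·√(0.275417/4π) = 0.14804384
No selection rule forces the value: the integral is nonzero (none).

0.148044 (none)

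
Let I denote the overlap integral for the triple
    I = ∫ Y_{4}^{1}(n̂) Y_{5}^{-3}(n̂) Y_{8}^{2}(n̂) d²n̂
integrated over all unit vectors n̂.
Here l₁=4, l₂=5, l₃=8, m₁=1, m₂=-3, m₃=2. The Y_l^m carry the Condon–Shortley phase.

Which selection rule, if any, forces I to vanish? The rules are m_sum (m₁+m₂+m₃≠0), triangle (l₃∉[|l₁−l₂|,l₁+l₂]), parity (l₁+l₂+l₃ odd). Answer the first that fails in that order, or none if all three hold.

parity

Σmᵢ = 0  ✓
l₃∈[|l₁−l₂|,l₁+l₂]=[1,9], have l₃=8  ✓
Σlᵢ = 17 ⇒ odd  ✗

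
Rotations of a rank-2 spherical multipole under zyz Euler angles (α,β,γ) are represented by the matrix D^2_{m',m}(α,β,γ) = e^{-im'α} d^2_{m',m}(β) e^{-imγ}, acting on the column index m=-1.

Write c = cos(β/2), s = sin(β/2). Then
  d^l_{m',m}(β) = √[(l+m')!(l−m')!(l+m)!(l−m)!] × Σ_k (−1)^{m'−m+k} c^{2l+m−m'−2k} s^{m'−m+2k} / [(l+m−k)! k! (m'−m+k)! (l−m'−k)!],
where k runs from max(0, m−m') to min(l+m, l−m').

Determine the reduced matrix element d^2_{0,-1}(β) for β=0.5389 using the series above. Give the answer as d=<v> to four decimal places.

d^2_{0,-1}(β=0.5389) via the finite sum:
With c≡cos(β/2)=0.963917 and s≡sin(β/2)=0.266201, N=[2·2·1·6]^{1/2}=4.898979
k∈{0,1} keeps every argument non-negative
  k=0: (−1)^1·4.8990/(2)·0.9639^3·0.2662^1 = -0.583990
  k=1: (−1)^2·4.8990/(2)·0.9639^1·0.2662^3 = +0.044540
d^2_{0,-1}(0.5389) = -0.583990 +0.044540 = -0.539450

d=-0.5395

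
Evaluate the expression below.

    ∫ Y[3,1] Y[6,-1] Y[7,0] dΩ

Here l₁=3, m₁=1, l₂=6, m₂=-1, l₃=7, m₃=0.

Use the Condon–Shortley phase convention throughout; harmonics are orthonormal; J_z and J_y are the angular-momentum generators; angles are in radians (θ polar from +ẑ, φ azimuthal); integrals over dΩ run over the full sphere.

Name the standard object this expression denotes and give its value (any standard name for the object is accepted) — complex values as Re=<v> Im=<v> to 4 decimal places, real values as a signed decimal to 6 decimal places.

Gaunt coefficient, +0.006417

This is a Gaunt coefficient — the integral of a triple product of spherical harmonics over the sphere.
m-sum 0 ✓  L=16 even ✓  3≤7≤9 ✓
Π(2lᵢ+1) = 7×13×15 = 1365
triangle coeff Δ(3,6,7) = 1/2042040
Σ_t [0,2]: t=0:+1/207360 t=1:−1/57600 t=2:+1/207360 = -1/129600
(3j)²=168/12155 [(3 6 7; 0 0 0)], sign=+1
Σ_t [0,2]: t=0:+1/115200 t=1:−1/103680 t=2:+1/1451520 = -1/3628800
(3j)²=1/36465 [(3 6 7; 1 -1 0)], sign=+1
⇒ 4πI² = 1176/2272985
I = (+1)√(1176/2272985/(4π)) = 0.00641653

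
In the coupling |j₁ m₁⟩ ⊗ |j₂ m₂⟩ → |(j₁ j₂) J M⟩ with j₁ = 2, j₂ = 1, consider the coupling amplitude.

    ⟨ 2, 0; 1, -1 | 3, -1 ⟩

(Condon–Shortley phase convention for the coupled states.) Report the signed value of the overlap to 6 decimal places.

+0.632456

j₁+j₂−J=0  J+j₁−j₂=4  J−j₁+j₂=2  j₁+j₂+J+1=7
(j₁±m₁, j₂±m₂, J±M) = (2,2,0,2,2,4)
P² = 128/5
sum k=0..0:
  [0] +1/8 = 1/8
S = 1/8
C² = P²·S² = 2/5 ; C = +0.632456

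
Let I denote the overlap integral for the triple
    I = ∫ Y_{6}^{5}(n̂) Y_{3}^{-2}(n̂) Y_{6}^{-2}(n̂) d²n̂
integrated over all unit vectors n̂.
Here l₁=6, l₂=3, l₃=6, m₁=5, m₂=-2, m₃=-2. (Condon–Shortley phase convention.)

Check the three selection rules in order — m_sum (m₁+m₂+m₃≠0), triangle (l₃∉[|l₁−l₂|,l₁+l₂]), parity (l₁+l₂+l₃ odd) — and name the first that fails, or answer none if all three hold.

Σmᵢ = 1  ✗
l₃∈[|l₁−l₂|,l₁+l₂]=[3,9], have l₃=6
Σlᵢ = 15 ⇒ odd

m_sum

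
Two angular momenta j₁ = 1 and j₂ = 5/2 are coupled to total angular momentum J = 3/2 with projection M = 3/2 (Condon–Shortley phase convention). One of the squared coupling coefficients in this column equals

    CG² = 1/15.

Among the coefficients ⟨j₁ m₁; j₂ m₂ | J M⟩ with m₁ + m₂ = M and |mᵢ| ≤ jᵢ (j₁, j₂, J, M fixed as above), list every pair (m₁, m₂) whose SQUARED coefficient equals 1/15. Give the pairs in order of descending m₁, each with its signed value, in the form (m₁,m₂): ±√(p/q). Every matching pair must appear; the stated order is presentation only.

(1,1/2): +√(1/15)

Admissible pairs with m₁+m₂ = M = 3/2: (-1,5/2), (0,3/2), (1,1/2)
  (m₁,m₂)=(1,1/2): CG² = 1/15, CG = +√(1/15)   ← matches the target
  (m₁,m₂)=(0,3/2): CG² = 4/15, CG = −√(4/15)
  (m₁,m₂)=(-1,5/2): CG² = 2/3, CG = +√(2/3)
Pairs with CG² = 1/15: (1,1/2): +√(1/15)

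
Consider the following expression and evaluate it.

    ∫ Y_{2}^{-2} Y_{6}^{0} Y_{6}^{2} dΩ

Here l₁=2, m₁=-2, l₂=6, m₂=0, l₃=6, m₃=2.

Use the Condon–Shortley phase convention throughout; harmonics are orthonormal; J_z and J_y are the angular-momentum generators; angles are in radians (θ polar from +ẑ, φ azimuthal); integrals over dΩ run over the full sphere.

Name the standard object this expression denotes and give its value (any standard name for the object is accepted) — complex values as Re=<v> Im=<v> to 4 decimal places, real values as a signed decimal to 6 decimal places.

Gaunt coefficient, -0.191909

This is a Gaunt coefficient — the integral of a triple product of spherical harmonics over the sphere.
m-sum 0 ✓  L=14 even ✓  4≤6≤8 ✓
Π(2lᵢ+1) = 5×13×13 = 845
triangle coeff Δ(2,6,6) = 1/90090
Σ_t [0,2]: t=0:+1/69120 t=1:−1/14400 t=2:+1/69120 = -7/172800
(3j)²=14/715 [(2 6 6; 0 0 0)], sign=-1
Σ_t [2,2]: t=2:+1/69120 = 1/69120
(3j)²=4/143 [(2 6 6; -2 0 2)], sign=+1
⇒ 4πI² = 56/121
I = (-1)√(56/121/(4π)) = -0.19190947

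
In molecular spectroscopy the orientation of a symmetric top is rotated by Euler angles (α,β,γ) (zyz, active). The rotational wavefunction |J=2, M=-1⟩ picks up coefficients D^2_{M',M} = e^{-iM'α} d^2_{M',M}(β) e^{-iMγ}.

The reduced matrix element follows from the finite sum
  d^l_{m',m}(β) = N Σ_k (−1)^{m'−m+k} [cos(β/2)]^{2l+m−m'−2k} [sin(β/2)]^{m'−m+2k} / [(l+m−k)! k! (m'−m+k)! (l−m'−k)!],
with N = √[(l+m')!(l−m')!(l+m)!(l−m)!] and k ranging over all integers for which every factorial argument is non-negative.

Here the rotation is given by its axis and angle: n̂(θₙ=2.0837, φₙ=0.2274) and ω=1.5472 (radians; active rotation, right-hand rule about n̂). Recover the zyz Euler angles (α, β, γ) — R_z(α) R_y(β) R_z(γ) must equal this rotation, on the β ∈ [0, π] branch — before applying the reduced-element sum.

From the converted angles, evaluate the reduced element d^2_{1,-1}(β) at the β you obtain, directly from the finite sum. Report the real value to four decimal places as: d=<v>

Axis–angle → zyz. n̂ = (sinθₙcosφₙ, sinθₙsinφₙ, cosθₙ) = (+0.848892, +0.196436, -0.490709), ω = 1.5472.
R = I cosω + sinω [n̂]ₓ + (1−cosω) n̂n̂ᵀ gives
  R = [+0.727209, +0.653391, -0.210350; -0.327754, +0.061271, -0.942774; -0.603112, +0.754537, +0.258708]
β = atan2(√(R₁₃²+R₂₃²), R₃₃) = 1.309111; α = atan2(R₂₃, R₁₃) mod 2π = 4.492867; γ = atan2(R₃₂, −R₃₁) mod 2π = 0.896474
d^2_{1,-1}(β=1.3091) via the finite sum:
c=cos(1.309111/2)=0.793318, s=sin(1.309111/2)=0.608807; N=√[6·1·1·6]=6.000000
Admissible k: 0..1 (factorial args all ≥0)
  k=0: (−1)^2·6.0000/(2)·0.7933^2·0.6088^2 = +0.699802
  k=1: (−1)^3·6.0000/(6)·0.7933^0·0.6088^4 = -0.137378
d^2_{1,-1}(1.3091) = +0.699802 -0.137378 = +0.562424

d=0.5624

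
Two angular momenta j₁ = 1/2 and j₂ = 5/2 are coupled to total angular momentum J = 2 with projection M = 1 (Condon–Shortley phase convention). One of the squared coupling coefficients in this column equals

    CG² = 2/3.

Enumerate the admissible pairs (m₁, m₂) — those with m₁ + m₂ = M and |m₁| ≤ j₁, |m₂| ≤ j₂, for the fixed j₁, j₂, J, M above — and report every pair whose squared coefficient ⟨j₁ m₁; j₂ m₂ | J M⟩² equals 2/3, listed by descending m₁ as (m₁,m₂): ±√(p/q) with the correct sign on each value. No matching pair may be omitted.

(-1/2,3/2): −√(2/3)

Admissible pairs with m₁+m₂ = M = 1: (-1/2,3/2), (1/2,1/2)
  (m₁,m₂)=(1/2,1/2): CG² = 1/3, CG = +√(1/3)
  (m₁,m₂)=(-1/2,3/2): CG² = 2/3, CG = −√(2/3)   ← matches the target
Pairs with CG² = 2/3: (-1/2,3/2): −√(2/3)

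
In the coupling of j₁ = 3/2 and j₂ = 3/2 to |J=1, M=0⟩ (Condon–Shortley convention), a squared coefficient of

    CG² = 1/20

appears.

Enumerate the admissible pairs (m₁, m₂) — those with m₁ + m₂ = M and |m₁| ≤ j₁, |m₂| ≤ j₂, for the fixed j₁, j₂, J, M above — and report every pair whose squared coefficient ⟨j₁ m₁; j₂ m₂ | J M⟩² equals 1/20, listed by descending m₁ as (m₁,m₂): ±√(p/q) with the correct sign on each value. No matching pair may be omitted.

(1/2,-1/2): −√(1/20); (-1/2,1/2): −√(1/20)

Admissible pairs with m₁+m₂ = M = 0: (-3/2,3/2), (-1/2,1/2), (1/2,-1/2), (3/2,-3/2)
  (m₁,m₂)=(3/2,-3/2): CG² = 9/20, CG = +√(9/20)
  (m₁,m₂)=(1/2,-1/2): CG² = 1/20, CG = −√(1/20)   ← matches the target
  (m₁,m₂)=(-1/2,1/2): CG² = 1/20, CG = −√(1/20)   ← matches the target
  (m₁,m₂)=(-3/2,3/2): CG² = 9/20, CG = +√(9/20)
Pairs with CG² = 1/20: (1/2,-1/2): −√(1/20); (-1/2,1/2): −√(1/20)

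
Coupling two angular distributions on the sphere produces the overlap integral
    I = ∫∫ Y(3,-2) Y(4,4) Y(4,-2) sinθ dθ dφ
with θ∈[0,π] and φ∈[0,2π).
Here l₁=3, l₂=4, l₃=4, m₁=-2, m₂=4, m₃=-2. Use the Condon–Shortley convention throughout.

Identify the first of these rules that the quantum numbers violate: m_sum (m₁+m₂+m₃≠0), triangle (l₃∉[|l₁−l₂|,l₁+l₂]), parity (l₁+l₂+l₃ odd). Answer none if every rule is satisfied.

parity

Σmᵢ = 0  ✓
l₃∈[|l₁−l₂|,l₁+l₂]=[1,7], have l₃=4  ✓
Σlᵢ = 11 ⇒ odd  ✗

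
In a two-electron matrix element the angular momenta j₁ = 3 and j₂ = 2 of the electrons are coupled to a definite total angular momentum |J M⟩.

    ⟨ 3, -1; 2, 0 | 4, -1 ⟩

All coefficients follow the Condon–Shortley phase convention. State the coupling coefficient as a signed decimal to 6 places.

−√(3/28) ≈ -0.327327

j₁+j₂−J=1  J+j₁−j₂=5  J−j₁+j₂=3  j₁+j₂+J+1=10
(j₁±m₁, j₂±m₂, J±M) = (2,4,2,2,3,5)
P² = 1728/7
sum k=0..1:
  [0] +1/48 = 1/48
  [1] −1/24 = -1/24
S = -1/48
C² = P²·S² = 3/28 ; C = -0.327327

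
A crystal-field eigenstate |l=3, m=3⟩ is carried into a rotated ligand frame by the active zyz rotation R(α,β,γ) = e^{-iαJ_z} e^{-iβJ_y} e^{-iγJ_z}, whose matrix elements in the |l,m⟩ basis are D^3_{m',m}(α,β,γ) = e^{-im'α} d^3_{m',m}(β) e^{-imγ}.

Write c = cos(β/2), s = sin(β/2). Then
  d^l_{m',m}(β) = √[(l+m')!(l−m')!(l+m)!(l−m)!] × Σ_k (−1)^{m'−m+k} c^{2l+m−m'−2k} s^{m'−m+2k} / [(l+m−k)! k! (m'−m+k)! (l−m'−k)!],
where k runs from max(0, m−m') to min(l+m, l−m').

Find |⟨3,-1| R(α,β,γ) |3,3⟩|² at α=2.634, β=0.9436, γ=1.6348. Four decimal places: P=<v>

P=0.0172

D^3_{-1,3}(2.6340,0.9436,1.6348) = e^{-i·-1·2.6340}·d^3_{-1,3}(0.9436)·e^{-i·3·1.6348}. Compute d first:
c=cos(0.943600/2)=0.890752, s=sin(0.943600/2)=0.454490; N=√[2·24·720·1]=185.903201
Admissible k: 4..4 (factorial args all ≥0)
  k=4: (−1)^0·185.9032/(48)·0.8908^2·0.4545^4 = +0.131117
d^3_{-1,3}(0.9436) = +0.131117
|D^3_{-1,3}|² = |d^3_{-1,3}(β)|² = (+0.131117)² = 0.017192 (the z-rotation phases have unit modulus)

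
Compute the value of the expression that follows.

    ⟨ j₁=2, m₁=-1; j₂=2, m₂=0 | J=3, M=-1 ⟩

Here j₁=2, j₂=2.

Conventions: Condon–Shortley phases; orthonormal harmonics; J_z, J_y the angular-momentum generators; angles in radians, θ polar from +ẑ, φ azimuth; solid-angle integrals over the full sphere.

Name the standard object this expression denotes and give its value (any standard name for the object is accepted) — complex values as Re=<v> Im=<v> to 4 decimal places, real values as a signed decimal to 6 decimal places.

Clebsch–Gordan coefficient, −√(1/5) ≈ -0.447214

This is a Clebsch–Gordan (vector-coupling) coefficient.
j₁+j₂−J=1  J+j₁−j₂=3  J−j₁+j₂=3  j₁+j₂+J+1=8
(j₁±m₁, j₂±m₂, J±M) = (1,3,2,2,2,4)
P² = 36/5
sum k=0..1:
  [0] +1/12 = 1/12
  [1] −1/4 = -1/4
S = -1/6
C² = P²·S² = 1/5 ; C = -0.447214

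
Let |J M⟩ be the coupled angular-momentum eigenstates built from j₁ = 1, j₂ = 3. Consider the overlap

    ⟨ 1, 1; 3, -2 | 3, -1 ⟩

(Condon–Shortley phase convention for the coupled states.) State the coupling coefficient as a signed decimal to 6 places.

+√(5/12) ≈ +0.645497

triangle: 1!*1!*5!/8! = 120/40320
(j±m)!: 2!*0!*1!*5!*2!*4! = 11520
prefactor² = (2J+1)*Δ*N² = 240
  k=0: +1/(0!*1!*0!*1!*1!*4!) = 1/24
Σ = 1/24  ⇒  CG² = 240*(1/24)² = 5/12
CG = +√(5/12) = +0.645497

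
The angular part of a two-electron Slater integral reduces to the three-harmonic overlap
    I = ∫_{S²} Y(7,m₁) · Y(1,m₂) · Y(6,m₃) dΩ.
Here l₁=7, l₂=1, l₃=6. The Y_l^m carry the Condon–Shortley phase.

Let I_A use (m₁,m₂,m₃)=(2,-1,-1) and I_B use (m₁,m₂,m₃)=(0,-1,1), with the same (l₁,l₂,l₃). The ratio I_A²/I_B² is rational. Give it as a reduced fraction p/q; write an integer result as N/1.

Shared (l₁,l₂,l₃)=(7,1,6): N and (l;000)² cancel in I_A²/I_B².
A: Δ = 2!·12!·0!/15! = 1/1365; Racah Σ t=0..0: t=0:+1/1209600 = 1/1209600; ⇒ 3j(7 1 6; 2 -1 -1)² = 12/455, sgn -1
B: Δ = 2!·12!·0!/15! = 1/1365; Racah Σ t=0..0: t=0:+1/1209600 = 1/1209600; ⇒ 3j(7 1 6; 0 -1 1)² = 1/65, sgn -1
I_A²/I_B² = (12/455)/(1/65) = 12/7

12/7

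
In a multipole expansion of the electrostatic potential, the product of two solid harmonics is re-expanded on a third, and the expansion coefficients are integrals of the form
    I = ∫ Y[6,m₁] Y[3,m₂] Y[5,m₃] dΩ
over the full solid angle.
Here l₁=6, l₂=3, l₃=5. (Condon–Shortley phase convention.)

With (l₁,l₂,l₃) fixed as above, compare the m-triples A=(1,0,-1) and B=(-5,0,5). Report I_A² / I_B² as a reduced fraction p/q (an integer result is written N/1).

l's match ⇒ only the (l;m) 3-j factors differ between A and B.
A: triangle coeff Δ(6,3,5) = 1/675675; Σ_t [1,3]: t=1:−1/6912 t=2:+1/2880 t=3:−1/17280 = 1/6912; (3j)²=5/429 [(6 3 5; 1 0 -1)], sign=+1
B: triangle coeff Δ(6,3,5) = 1/675675; Σ_t [3,3]: t=3:−1/483840 = -1/483840; (3j)²=3/91 [(6 3 5; -5 0 5)], sign=-1
I_A²/I_B² = (5/429)/(3/91) = 35/99

35/99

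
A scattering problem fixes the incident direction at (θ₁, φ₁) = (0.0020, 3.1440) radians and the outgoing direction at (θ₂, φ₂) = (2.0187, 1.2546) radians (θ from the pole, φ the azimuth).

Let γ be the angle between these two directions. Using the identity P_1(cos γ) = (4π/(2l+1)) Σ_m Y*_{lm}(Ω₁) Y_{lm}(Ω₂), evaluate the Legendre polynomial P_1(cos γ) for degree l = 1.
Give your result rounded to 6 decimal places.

Addition theorem: P_1(cos γ) = (4π/3) Σ_m Y*_{lm}(Ω₁) Y_{lm}(Ω₂), m = −1…1:
  term(m=-1) = -0.000067+0.000204i   from Y*(Ω₁)=-0.000691-0.000002i, Y(Ω₂)=+0.096835-0.295975i
  term(m=+0) = -0.103389+0.000000i   from Y*(Ω₁)=+0.488602-0.000000i, Y(Ω₂)=-0.211602+0.000000i
  term(m=+1) = -0.000067-0.000204i   from Y*(Ω₁)=+0.000691-0.000002i, Y(Ω₂)=-0.096835-0.295975i
Σ over m = -0.103524+0.000000i; ×(4π/3) → -0.433641+0.000000i. Real part: -0.433641

-0.433641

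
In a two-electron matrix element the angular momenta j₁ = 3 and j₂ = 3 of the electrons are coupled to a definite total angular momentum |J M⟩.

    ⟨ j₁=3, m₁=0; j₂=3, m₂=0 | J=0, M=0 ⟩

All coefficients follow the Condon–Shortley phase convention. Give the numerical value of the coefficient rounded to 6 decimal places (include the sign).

j₁+j₂−J=6  J+j₁−j₂=0  J−j₁+j₂=0  j₁+j₂+J+1=7
(j₁±m₁, j₂±m₂, J±M) = (3,3,3,3,0,0)
P² = 1296/7
sum k=3..3:
  [3] −1/36 = -1/36
S = -1/36
C² = P²·S² = 1/7 ; C = -0.377964

−√(1/7) = -0.377964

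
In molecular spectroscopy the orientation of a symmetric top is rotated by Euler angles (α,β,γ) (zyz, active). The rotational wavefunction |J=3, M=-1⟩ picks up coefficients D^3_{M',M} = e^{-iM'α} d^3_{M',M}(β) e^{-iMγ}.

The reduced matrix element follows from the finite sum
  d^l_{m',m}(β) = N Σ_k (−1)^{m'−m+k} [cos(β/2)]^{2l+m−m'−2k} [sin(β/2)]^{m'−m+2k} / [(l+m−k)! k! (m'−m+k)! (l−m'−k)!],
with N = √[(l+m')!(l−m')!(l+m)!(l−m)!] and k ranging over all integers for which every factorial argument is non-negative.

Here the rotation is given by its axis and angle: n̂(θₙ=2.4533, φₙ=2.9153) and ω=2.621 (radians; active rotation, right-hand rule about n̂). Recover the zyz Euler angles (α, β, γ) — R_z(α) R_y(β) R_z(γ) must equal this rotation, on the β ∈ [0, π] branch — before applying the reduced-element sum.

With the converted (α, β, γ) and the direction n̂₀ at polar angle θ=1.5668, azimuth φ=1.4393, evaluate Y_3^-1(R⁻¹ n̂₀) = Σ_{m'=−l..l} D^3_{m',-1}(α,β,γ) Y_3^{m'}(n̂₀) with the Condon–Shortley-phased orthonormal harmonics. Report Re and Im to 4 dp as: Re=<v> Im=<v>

Axis–angle → zyz. n̂ = (sinθₙcosφₙ, sinθₙsinφₙ, cosθₙ) = (-0.619024, +0.142522, -0.772332), ω = 2.6210.
R = I cosω + sinω [n̂]ₓ + (1−cosω) n̂n̂ᵀ gives
  R = [-0.151905, +0.219392, +0.963739; -0.548915, -0.829591, +0.102333; +0.821959, -0.513465, +0.246447]
β = atan2(√(R₁₃²+R₂₃²), R₃₃) = 1.321784; α = atan2(R₂₃, R₁₃) mod 2π = 0.105787; γ = atan2(R₃₂, −R₃₁) mod 2π = 3.699965
Need the full column D^3_{m',-1} for m'=−3..3 at α=0.1058, β=1.3218, γ=3.7000.
cos(β/2)=0.789445, sin(β/2)=0.613821
d^3_{-3,-1}: single k=2 term ⇒ +0.566783;  D = -0.362987-0.435297i
d^3_{-2,-1}: k∈[1..2] ⇒ +0.595184 -0.719650 = -0.124466;  D = +0.089360+0.086641i
d^3_{-1,-1}: k∈[0..2] ⇒ +0.242065 -1.170743 +0.530839 = -0.397839;  D = +0.313272+0.245227i
d^3_{0,-1}: k∈[0..2] ⇒ -0.651992 +1.182506 -0.238299 = +0.292216;  D = -0.247833-0.154818i
d^3_{1,-1}: k∈[0..2] ⇒ +0.878057 -0.707785 +0.053487 = +0.223759;  D = -0.201231-0.097848i
d^3_{2,-1}: k∈[0..1] ⇒ -0.719650 +0.217536 = -0.502114;  D = +0.472221+0.170663i
d^3_{3,-1}: single k=0 term ⇒ +0.342655;  D = -0.332751-0.081786i
Y_3^{m'}(θ=1.5668,φ=1.4393) and Σ D·Y over m':
  (-0.3630-0.4353i)·(-0.1604+0.3852i)  (+0.0894+0.0866i)·(-0.0039-0.0011i)  (+0.3133+0.2452i)·(-0.0424+0.3204i)  (-0.2478-0.1548i)·(-0.0045+0.0000i)  (-0.2012-0.0978i)·(+0.0424+0.3204i)  (+0.4722+0.1707i)·(-0.0039+0.0011i)  (-0.3328-0.0818i)·(+0.1604+0.3852i)
Y_3^-1(R⁻¹ n̂) = +0.133803-0.189849i

Re=0.1338 Im=-0.1898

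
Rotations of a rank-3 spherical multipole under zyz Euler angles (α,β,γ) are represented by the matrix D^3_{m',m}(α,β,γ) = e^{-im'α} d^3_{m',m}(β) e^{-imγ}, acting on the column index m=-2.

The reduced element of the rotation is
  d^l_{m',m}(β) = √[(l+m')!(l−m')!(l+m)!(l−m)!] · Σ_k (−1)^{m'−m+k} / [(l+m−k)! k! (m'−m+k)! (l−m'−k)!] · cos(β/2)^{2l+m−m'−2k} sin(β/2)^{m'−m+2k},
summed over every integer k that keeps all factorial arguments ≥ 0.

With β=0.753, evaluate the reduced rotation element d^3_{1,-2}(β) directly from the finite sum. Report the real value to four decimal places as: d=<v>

d=-0.2330

d^3_{1,-2}(β=0.7530) via the finite sum:
Half-angle: c=0.929957, s=0.367668. N=√(24·2·1·120)=75.894664
Admissible k: 0..1 (factorial args all ≥0)
  k=0: (−1)^3·75.8947/(12)·0.9300^3·0.3677^3 = -0.252805
  k=1: (−1)^4·75.8947/(24)·0.9300^1·0.3677^5 = +0.019758
d^3_{1,-2}(0.7530) = -0.252805 +0.019758 = -0.233047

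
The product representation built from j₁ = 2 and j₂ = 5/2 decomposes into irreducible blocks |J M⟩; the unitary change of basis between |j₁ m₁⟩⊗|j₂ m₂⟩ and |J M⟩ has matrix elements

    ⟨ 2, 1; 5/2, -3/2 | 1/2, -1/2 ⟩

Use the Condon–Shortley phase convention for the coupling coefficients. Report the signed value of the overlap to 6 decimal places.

−√(4/15) ≈ -0.516398

triangle: 4!*0!*1!/6! = 24/720
(j±m)!: 3!*1!*1!*4!*0!*1! = 144
prefactor² = (2J+1)*Δ*N² = 48/5
  k=1: −1/(1!*3!*0!*0!*0!*1!) = -1/6
Σ = -1/6  ⇒  CG² = 48/5*(-1/6)² = 4/15
CG = −√(4/15) = -0.516398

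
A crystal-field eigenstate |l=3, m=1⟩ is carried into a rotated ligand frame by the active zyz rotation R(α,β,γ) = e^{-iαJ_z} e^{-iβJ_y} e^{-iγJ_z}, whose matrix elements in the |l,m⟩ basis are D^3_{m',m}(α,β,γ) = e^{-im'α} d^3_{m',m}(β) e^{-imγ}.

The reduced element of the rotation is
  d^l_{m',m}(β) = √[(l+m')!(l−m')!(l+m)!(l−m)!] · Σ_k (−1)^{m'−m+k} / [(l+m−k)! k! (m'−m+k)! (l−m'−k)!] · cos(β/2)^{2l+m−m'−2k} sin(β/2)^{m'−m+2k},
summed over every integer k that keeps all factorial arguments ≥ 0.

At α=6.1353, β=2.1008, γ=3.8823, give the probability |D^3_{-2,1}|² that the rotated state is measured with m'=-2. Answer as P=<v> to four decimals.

P=0.0704

First d^3_{-2,1}(β=2.1008), then the phase factors e^{-i(-2)α} and e^{-i(1)γ}:
c=cos(2.100800/2)=0.497224, s=sin(2.100800/2)=0.867622; N=√[1·120·24·2]=75.894664
Admissible k: 3..4 (factorial args all ≥0)
  k=3: (−1)^0·75.8947/(12)·0.4972^3·0.8676^3 = +0.507783
  k=4: (−1)^1·75.8947/(24)·0.4972^1·0.8676^5 = -0.773046
d^3_{-2,1}(2.1008) = +0.507783 -0.773046 = -0.265263
|D^3_{-2,1}|² = |d^3_{-2,1}(β)|² = (-0.265263)² = 0.070364 (the z-rotation phases have unit modulus)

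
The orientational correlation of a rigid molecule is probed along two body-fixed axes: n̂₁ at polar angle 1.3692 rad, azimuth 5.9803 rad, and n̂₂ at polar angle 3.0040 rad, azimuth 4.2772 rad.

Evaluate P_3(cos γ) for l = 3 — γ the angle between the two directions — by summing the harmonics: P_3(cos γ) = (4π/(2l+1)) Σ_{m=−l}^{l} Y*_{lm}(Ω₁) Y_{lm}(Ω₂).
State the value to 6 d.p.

Summing Y*_{l m}(θ₁,φ₁)·Y_{l m}(θ₂,φ₂) over m ∈ [−3, 3]; prefactor 4π/(2·3+1) = 1.795196:
  [-3]  conj(Y_{3,-3})(Ω₁) = (0.241241, -0.309466) ; Y_{3,-3}(Ω₂) = (0.001039, -0.000282) ; Δ = (0.000163, -0.000390)
  [-2]  conj(Y_{3,-2})(Ω₁) = (0.161479, -0.111847) ; Y_{3,-2}(Ω₂) = (0.012275, 0.014561) ; Δ = (0.003611, 0.000978)
  [-1]  conj(Y_{3,-1})(Ω₁) = (-0.241636, 0.075511) ; Y_{3,-1}(Ω₂) = (-0.072992, 0.157000) ; Δ = (0.005782, -0.043449)
  [+0]  conj(Y_{3,0})(Ω₁) = (-0.209188, -0.000000) ; Y_{3,0}(Ω₂) = (-0.704529, 0.000000) ; Δ = (0.147379, 0.000000)
  [+1]  conj(Y_{3,1})(Ω₁) = (0.241636, 0.075511) ; Y_{3,1}(Ω₂) = (0.072992, 0.157000) ; Δ = (0.005782, 0.043449)
  [+2]  conj(Y_{3,2})(Ω₁) = (0.161479, 0.111847) ; Y_{3,2}(Ω₂) = (0.012275, -0.014561) ; Δ = (0.003611, -0.000978)
  [+3]  conj(Y_{3,3})(Ω₁) = (-0.241241, -0.309466) ; Y_{3,3}(Ω₂) = (-0.001039, -0.000282) ; Δ = (0.000163, 0.000390)
Total Σ_m = (0.166491, -0.000000). Multiply by 1.795196: (0.298885, -0.000000). P_3(cos γ) = 0.298885

0.298885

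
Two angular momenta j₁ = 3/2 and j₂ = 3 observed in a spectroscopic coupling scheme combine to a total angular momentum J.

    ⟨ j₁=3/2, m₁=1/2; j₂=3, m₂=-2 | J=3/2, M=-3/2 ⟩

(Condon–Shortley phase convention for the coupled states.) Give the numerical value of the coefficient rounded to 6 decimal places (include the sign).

−√(2/7) = -0.534522

j₁+j₂−J=3  J+j₁−j₂=0  J−j₁+j₂=3  j₁+j₂+J+1=7
(j₁±m₁, j₂±m₂, J±M) = (2,1,1,5,0,3)
P² = 288/7
sum k=1..1:
  [1] −1/12 = -1/12
S = -1/12
C² = P²·S² = 2/7 ; C = -0.534522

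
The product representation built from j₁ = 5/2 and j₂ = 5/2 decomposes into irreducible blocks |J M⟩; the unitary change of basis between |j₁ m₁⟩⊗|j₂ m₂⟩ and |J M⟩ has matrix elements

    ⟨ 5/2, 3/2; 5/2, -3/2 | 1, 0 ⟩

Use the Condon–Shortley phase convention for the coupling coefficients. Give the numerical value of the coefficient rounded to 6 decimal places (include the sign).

j₁+j₂−J=4  J+j₁−j₂=1  J−j₁+j₂=1  j₁+j₂+J+1=7
(j₁±m₁, j₂±m₂, J±M) = (4,1,1,4,1,1)
P² = 288/35
sum k=0..1:
  [0] +1/24 = 1/24
  [1] −1/6 = -1/6
S = -1/8
C² = P²·S² = 9/70 ; C = -0.358569

−√(9/70) ≈ -0.358569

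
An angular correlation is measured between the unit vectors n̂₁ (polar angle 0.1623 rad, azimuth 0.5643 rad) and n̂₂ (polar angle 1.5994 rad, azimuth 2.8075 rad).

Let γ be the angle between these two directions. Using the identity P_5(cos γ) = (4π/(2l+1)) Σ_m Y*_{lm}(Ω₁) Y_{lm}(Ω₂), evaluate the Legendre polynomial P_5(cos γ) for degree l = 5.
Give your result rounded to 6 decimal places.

Summing Y*_{l m}(θ₁,φ₁)·Y_{l m}(θ₂,φ₂) over m ∈ [−5, 5]; prefactor 4π/(2·5+1) = 1.142397:
  m=-5: Y*=(-0.000049, 0.000016)  Y=(0.046088, -0.460885)  product (0.000005, 0.000023)
  m=-4: Y*=(-0.000626, 0.000764)  Y=(-0.009735, -0.040761)  product (0.000037, 0.000018)
  m=-3: Y*=(-0.001380, 0.011249)  Y=(0.184653, 0.289026)  product (-0.003506, 0.001678)
  m=-2: Y*=(0.035911, 0.075848)  Y=(0.037922, 0.029932)  product (-0.000908, 0.003951)
  m=-1: Y*=(0.318495, 0.201594)  Y=(-0.298990, -0.103781)  product (-0.074305, -0.093328)
  m=+0: Y*=(0.759506, -0.000000)  Y=(-0.049980, 0.000000)  product (-0.037960, 0.000000)
  m=+1: Y*=(-0.318495, 0.201594)  Y=(0.298990, -0.103781)  product (-0.074305, 0.093328)
  m=+2: Y*=(0.035911, -0.075848)  Y=(0.037922, -0.029932)  product (-0.000908, -0.003951)
  m=+3: Y*=(0.001380, 0.011249)  Y=(-0.184653, 0.289026)  product (-0.003506, -0.001678)
  m=+4: Y*=(-0.000626, -0.000764)  Y=(-0.009735, 0.040761)  product (0.000037, -0.000018)
  m=+5: Y*=(0.000049, 0.000016)  Y=(-0.046088, -0.460885)  product (0.000005, -0.000023)
Total Σ_m = (-0.195315, -0.000000). Multiply by 1.142397: (-0.223128, -0.000000). P_5(cos γ) = -0.223128

-0.223128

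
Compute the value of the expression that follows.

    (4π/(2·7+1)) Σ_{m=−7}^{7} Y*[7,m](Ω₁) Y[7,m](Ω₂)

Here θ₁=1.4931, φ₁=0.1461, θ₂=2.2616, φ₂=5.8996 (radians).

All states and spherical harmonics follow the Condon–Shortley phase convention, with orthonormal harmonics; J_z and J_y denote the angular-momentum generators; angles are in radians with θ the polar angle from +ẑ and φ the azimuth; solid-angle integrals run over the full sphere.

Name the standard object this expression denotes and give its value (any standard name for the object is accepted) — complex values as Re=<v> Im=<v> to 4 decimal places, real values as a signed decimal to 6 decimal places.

Legendre polynomial (addition theorem), +0.316685

This sum is the spherical-harmonic addition theorem: it equals the Legendre polynomial P_l(cos γ) of the angle γ between the two directions.
Summing Y*_{l m}(θ₁,φ₁)·Y_{l m}(θ₂,φ₂) over m ∈ [−7, 7]; prefactor 4π/(2·7+1) = 0.837758:
  term(m=-7) = -0.03338 - 0.02122j   from Y*(Ω₁)=0.25510 + 0.41786j, Y(Ω₂)=-0.07251 + 0.03561j
  term(m=-6) = 0.03561 + 0.00130j   from Y*(Ω₁)=0.09124 + 0.10961j, Y(Ω₂)=0.16677 - 0.18609j
  term(m=-5) = 0.12526 - 0.06732j   from Y*(Ω₁)=-0.24812 - 0.22227j, Y(Ω₂)=-0.14522 + 0.40142j
  term(m=-4) = -0.03219 + 0.05274j   from Y*(Ω₁)=-0.13713 - 0.09071j, Y(Ω₂)=-0.01370 - 0.37555j
  term(m=-3) = 0.00006 - 0.00327j   from Y*(Ω₁)=0.25886 + 0.12133j, Y(Ω₂)=-0.00467 - 0.01045j
  term(m=-2) = 0.03055 + 0.05444j   from Y*(Ω₁)=0.16579 + 0.04987j, Y(Ω₂)=0.25956 + 0.25026j
  term(m=-1) = 0.03494 + 0.02046j   from Y*(Ω₁)=-0.26490 - 0.03898j, Y(Ω₂)=-0.14024 - 0.05660j
  term(m=+0) = 0.05630 + 0.00000j   from Y*(Ω₁)=-0.17558 + 0.00000j, Y(Ω₂)=-0.32065 + 0.00000j
  term(m=+1) = 0.03494 - 0.02046j   from Y*(Ω₁)=0.26490 - 0.03898j, Y(Ω₂)=0.14024 - 0.05660j
  term(m=+2) = 0.03055 - 0.05444j   from Y*(Ω₁)=0.16579 - 0.04987j, Y(Ω₂)=0.25956 - 0.25026j
  term(m=+3) = 0.00006 + 0.00327j   from Y*(Ω₁)=-0.25886 + 0.12133j, Y(Ω₂)=0.00467 - 0.01045j
  term(m=+4) = -0.03219 - 0.05274j   from Y*(Ω₁)=-0.13713 + 0.09071j, Y(Ω₂)=-0.01370 + 0.37555j
  term(m=+5) = 0.12526 + 0.06732j   from Y*(Ω₁)=0.24812 - 0.22227j, Y(Ω₂)=0.14522 + 0.40142j
  term(m=+6) = 0.03561 - 0.00130j   from Y*(Ω₁)=0.09124 - 0.10961j, Y(Ω₂)=0.16677 + 0.18609j
  term(m=+7) = -0.03338 + 0.02122j   from Y*(Ω₁)=-0.25510 + 0.41786j, Y(Ω₂)=0.07251 + 0.03561j
Accumulated sum 0.37801 + 0.00000j; after 4π/(2l+1) scaling, 0.31668 + 0.00000j ⇒ P_7 = 0.316685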